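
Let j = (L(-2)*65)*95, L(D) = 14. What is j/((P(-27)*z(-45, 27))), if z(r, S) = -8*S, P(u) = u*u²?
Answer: 43225/2125764 ≈ 0.020334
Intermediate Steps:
P(u) = u³
j = 86450 (j = (14*65)*95 = 910*95 = 86450)
j/((P(-27)*z(-45, 27))) = 86450/(((-27)³*(-8*27))) = 86450/((-19683*(-216))) = 86450/4251528 = 86450*(1/4251528) = 43225/2125764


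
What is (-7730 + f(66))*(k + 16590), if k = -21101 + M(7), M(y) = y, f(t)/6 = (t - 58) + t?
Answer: 32816144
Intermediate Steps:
f(t) = -348 + 12*t (f(t) = 6*((t - 58) + t) = 6*((-58 + t) + t) = 6*(-58 + 2*t) = -348 + 12*t)
k = -21094 (k = -21101 + 7 = -21094)
(-7730 + f(66))*(k + 16590) = (-7730 + (-348 + 12*66))*(-21094 + 16590) = (-7730 + (-348 + 792))*(-4504) = (-7730 + 444)*(-4504) = -7286*(-4504) = 32816144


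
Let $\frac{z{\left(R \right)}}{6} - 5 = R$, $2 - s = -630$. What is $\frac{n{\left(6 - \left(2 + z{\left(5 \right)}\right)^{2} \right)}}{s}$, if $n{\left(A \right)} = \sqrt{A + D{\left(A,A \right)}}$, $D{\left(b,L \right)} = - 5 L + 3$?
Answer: $\frac{\sqrt{15355}}{632} \approx 0.19607$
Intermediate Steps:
$s = 632$ ($s = 2 - -630 = 2 + 630 = 632$)
$z{\left(R \right)} = 30 + 6 R$
$D{\left(b,L \right)} = 3 - 5 L$
$n{\left(A \right)} = \sqrt{3 - 4 A}$ ($n{\left(A \right)} = \sqrt{A - \left(-3 + 5 A\right)} = \sqrt{3 - 4 A}$)
$\frac{n{\left(6 - \left(2 + z{\left(5 \right)}\right)^{2} \right)}}{s} = \frac{\sqrt{3 - 4 \left(6 - \left(2 + \left(30 + 6 \cdot 5\right)\right)^{2}\right)}}{632} = \frac{\sqrt{3 - 4 \left(6 - \left(2 + \left(30 + 30\right)\right)^{2}\right)}}{632} = \frac{\sqrt{3 - 4 \left(6 - \left(2 + 60\right)^{2}\right)}}{632} = \frac{\sqrt{3 - 4 \left(6 - 62^{2}\right)}}{632} = \frac{\sqrt{3 - 4 \left(6 - 3844\right)}}{632} = \frac{\sqrt{3 - -15352}}{632} = \frac{\sqrt{3 + 15352}}{632} = \frac{\sqrt{15355}}{632}$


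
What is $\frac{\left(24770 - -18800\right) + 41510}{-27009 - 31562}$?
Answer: $- \frac{85080}{58571} \approx -1.4526$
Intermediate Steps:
$\frac{\left(24770 - -18800\right) + 41510}{-27009 - 31562} = \frac{\left(24770 + 18800\right) + 41510}{-58571} = \left(43570 + 41510\right) \left(- \frac{1}{58571}\right) = 85080 \left(- \frac{1}{58571}\right) = - \frac{85080}{58571}$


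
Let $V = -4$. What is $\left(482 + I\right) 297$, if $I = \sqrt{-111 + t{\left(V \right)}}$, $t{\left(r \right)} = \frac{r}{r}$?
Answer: $143154 + 297 i \sqrt{110} \approx 1.4315 \cdot 10^{5} + 3115.0 i$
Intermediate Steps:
$t{\left(r \right)} = 1$
$I = i \sqrt{110}$ ($I = \sqrt{-111 + 1} = \sqrt{-110} = i \sqrt{110} \approx 10.488 i$)
$\left(482 + I\right) 297 = \left(482 + i \sqrt{110}\right) 297 = 143154 + 297 i \sqrt{110}$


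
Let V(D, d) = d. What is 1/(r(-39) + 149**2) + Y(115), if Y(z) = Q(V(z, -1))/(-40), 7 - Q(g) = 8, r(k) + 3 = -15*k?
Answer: 22823/911320 ≈ 0.025044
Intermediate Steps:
r(k) = -3 - 15*k
Q(g) = -1 (Q(g) = 7 - 1*8 = 7 - 8 = -1)
Y(z) = 1/40 (Y(z) = -1/(-40) = -1*(-1/40) = 1/40)
1/(r(-39) + 149**2) + Y(115) = 1/((-3 - 15*(-39)) + 149**2) + 1/40 = 1/((-3 + 585) + 22201) + 1/40 = 1/(582 + 22201) + 1/40 = 1/22783 + 1/40 = 22823/911320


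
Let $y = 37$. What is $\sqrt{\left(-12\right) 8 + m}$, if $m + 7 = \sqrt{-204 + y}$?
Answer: $\sqrt{-103 + i \sqrt{167}} \approx 0.63542 + 10.169 i$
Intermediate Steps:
$m = -7 + i \sqrt{167}$ ($m = -7 + \sqrt{-204 + 37} = -7 + \sqrt{-167} = -7 + i \sqrt{167} \approx -7.0 + 12.923 i$)
$\sqrt{\left(-12\right) 8 + m} = \sqrt{\left(-12\right) 8 - \left(7 - i \sqrt{167}\right)} = \sqrt{-96 - \left(7 - i \sqrt{167}\right)} = \sqrt{-103 + i \sqrt{167}}$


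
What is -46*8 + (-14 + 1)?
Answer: -381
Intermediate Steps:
-46*8 + (-14 + 1) = -368 - 13 = -381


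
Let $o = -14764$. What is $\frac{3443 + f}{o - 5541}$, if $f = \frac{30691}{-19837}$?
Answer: $- \frac{13653620}{80558057} \approx -0.16949$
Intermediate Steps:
$f = - \frac{30691}{19837}$ ($f = 30691 \left(- \frac{1}{19837}\right) = - \frac{30691}{19837} \approx -1.5472$)
$\frac{3443 + f}{o - 5541} = \frac{3443 - \frac{30691}{19837}}{-14764 - 5541} = \frac{68268100}{19837 \left(-20305\right)} = \frac{68268100}{19837} \left(- \frac{1}{20305}\right) = - \frac{13653620}{80558057}$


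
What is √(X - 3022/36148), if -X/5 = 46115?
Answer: I*√75321841738514/18074 ≈ 480.18*I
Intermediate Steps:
X = -230575 (X = -5*46115 = -230575)
√(X - 3022/36148) = √(-230575 - 3022/36148) = √(-230575 - 3022*1/36148) = √(-230575 - 1511/18074) = √(-4167414061/18074) = I*√75321841738514/18074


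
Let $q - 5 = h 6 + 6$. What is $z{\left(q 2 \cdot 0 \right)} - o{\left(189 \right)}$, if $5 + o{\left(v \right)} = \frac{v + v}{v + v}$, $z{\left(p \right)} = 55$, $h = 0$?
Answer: $59$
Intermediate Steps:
$q = 11$ ($q = 5 + \left(0 \cdot 6 + 6\right) = 5 + \left(0 + 6\right) = 5 + 6 = 11$)
$o{\left(v \right)} = -4$ ($o{\left(v \right)} = -5 + \frac{v + v}{v + v} = -5 + \frac{2 v}{2 v} = -5 + 2 v \frac{1}{2 v} = -5 + 1 = -4$)
$z{\left(q 2 \cdot 0 \right)} - o{\left(189 \right)} = 55 - -4 = 55 + 4 = 59$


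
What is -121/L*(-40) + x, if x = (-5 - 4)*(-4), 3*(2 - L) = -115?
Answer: 156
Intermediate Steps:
L = 121/3 (L = 2 - ⅓*(-115) = 2 + 115/3 = 121/3 ≈ 40.333)
x = 36 (x = -9*(-4) = 36)
-121/L*(-40) + x = -121/121/3*(-40) + 36 = -121*3/121*(-40) + 36 = -3*(-40) + 36 = 120 + 36 = 156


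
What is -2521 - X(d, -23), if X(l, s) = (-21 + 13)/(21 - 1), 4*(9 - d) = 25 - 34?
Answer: -12603/5 ≈ -2520.6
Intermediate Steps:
d = 45/4 (d = 9 - (25 - 34)/4 = 9 - 1/4*(-9) = 9 + 9/4 = 45/4 ≈ 11.250)
X(l, s) = -2/5 (X(l, s) = -8/20 = -8*1/20 = -2/5)
-2521 - X(d, -23) = -2521 - 1*(-2/5) = -2521 + 2/5 = -12603/5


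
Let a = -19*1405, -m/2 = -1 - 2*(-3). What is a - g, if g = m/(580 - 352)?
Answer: -3043225/114 ≈ -26695.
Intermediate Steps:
m = -10 (m = -2*(-1 - 2*(-3)) = -2*(-1 + 6) = -2*5 = -10)
a = -26695
g = -5/114 (g = -10/(580 - 352) = -10/228 = (1/228)*(-10) = -5/114 ≈ -0.043860)
a - g = -26695 - 1*(-5/114) = -26695 + 5/114 = -3043225/114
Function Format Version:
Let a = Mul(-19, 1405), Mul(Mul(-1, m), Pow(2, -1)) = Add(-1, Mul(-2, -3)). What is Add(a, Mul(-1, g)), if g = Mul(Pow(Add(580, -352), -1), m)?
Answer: Rational(-3043225, 114) ≈ -26695.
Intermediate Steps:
m = -10 (m = Mul(-2, Add(-1, Mul(-2, -3))) = Mul(-2, Add(-1, 6)) = Mul(-2, 5) = -10)
a = -26695
g = Rational(-5, 114) (g = Mul(Pow(Add(580, -352), -1), -10) = Mul(Pow(228, -1), -10) = Mul(Rational(1, 228), -10) = Rational(-5, 114) ≈ -0.043860)
Add(a, Mul(-1, g)) = Add(-26695, Mul(-1, Rational(-5, 114))) = Add(-26695, Rational(5, 114)) = Rational(-3043225, 114)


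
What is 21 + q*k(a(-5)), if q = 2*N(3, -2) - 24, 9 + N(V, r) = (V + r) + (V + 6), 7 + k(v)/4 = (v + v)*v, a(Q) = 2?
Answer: -67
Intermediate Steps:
k(v) = -28 + 8*v² (k(v) = -28 + 4*((v + v)*v) = -28 + 4*((2*v)*v) = -28 + 4*(2*v²) = -28 + 8*v²)
N(V, r) = -3 + r + 2*V (N(V, r) = -9 + ((V + r) + (V + 6)) = -9 + ((V + r) + (6 + V)) = -9 + (6 + r + 2*V) = -3 + r + 2*V)
q = -22 (q = 2*(-3 - 2 + 2*3) - 24 = 2*(-3 - 2 + 6) - 24 = 2*1 - 24 = 2 - 24 = -22)
21 + q*k(a(-5)) = 21 - 22*(-28 + 8*2²) = 21 - 22*(-28 + 8*4) = 21 - 22*(-28 + 32) = 21 - 22*4 = 21 - 88 = -67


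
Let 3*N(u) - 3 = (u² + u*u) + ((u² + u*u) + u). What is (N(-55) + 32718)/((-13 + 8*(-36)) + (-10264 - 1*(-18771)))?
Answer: 18367/4103 ≈ 4.4765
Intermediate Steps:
N(u) = 1 + u/3 + 4*u²/3 (N(u) = 1 + ((u² + u*u) + ((u² + u*u) + u))/3 = 1 + ((u² + u²) + ((u² + u²) + u))/3 = 1 + (2*u² + (2*u² + u))/3 = 1 + (2*u² + (u + 2*u²))/3 = 1 + (u + 4*u²)/3 = 1 + (u/3 + 4*u²/3) = 1 + u/3 + 4*u²/3)
(N(-55) + 32718)/((-13 + 8*(-36)) + (-10264 - 1*(-18771))) = ((1 + (⅓)*(-55) + (4/3)*(-55)²) + 32718)/((-13 + 8*(-36)) + (-10264 - 1*(-18771))) = ((1 - 55/3 + (4/3)*3025) + 32718)/((-13 - 288) + (-10264 + 18771)) = ((1 - 55/3 + 12100/3) + 32718)/(-301 + 8507) = (4016 + 32718)/8206 = 36734*(1/8206) = 18367/4103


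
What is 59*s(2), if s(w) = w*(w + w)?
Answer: 472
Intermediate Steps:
s(w) = 2*w**2 (s(w) = w*(2*w) = 2*w**2)
59*s(2) = 59*(2*2**2) = 59*(2*4) = 59*8 = 472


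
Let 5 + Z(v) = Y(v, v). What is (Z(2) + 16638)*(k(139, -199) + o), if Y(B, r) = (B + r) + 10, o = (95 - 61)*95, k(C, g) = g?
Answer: 50457057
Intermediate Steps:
o = 3230 (o = 34*95 = 3230)
Y(B, r) = 10 + B + r
Z(v) = 5 + 2*v (Z(v) = -5 + (10 + v + v) = -5 + (10 + 2*v) = 5 + 2*v)
(Z(2) + 16638)*(k(139, -199) + o) = ((5 + 2*2) + 16638)*(-199 + 3230) = ((5 + 4) + 16638)*3031 = (9 + 16638)*3031 = 16647*3031 = 50457057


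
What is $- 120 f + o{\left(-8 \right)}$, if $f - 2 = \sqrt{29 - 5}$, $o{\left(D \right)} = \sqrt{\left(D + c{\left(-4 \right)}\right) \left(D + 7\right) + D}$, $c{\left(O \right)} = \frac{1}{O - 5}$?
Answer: $- \frac{719}{3} - 240 \sqrt{6} \approx -827.54$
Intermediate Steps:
$c{\left(O \right)} = \frac{1}{-5 + O}$
$o{\left(D \right)} = \sqrt{D + \left(7 + D\right) \left(- \frac{1}{9} + D\right)}$ ($o{\left(D \right)} = \sqrt{\left(D + \frac{1}{-5 - 4}\right) \left(D + 7\right) + D} = \sqrt{\left(D + \frac{1}{-9}\right) \left(7 + D\right) + D} = \sqrt{\left(D - \frac{1}{9}\right) \left(7 + D\right) + D} = \sqrt{\left(- \frac{1}{9} + D\right) \left(7 + D\right) + D} = \sqrt{\left(7 + D\right) \left(- \frac{1}{9} + D\right) + D} = \sqrt{D + \left(7 + D\right) \left(- \frac{1}{9} + D\right)}$)
$f = 2 + 2 \sqrt{6}$ ($f = 2 + \sqrt{29 - 5} = 2 + \sqrt{24} = 2 + 2 \sqrt{6} \approx 6.899$)
$- 120 f + o{\left(-8 \right)} = - 120 \left(2 + 2 \sqrt{6}\right) + \frac{\sqrt{-7 + 9 \left(-8\right)^{2} + 71 \left(-8\right)}}{3} = \left(-240 - 240 \sqrt{6}\right) + \frac{\sqrt{-7 + 9 \cdot 64 - 568}}{3} = \left(-240 - 240 \sqrt{6}\right) + \frac{\sqrt{-7 + 576 - 568}}{3} = \left(-240 - 240 \sqrt{6}\right) + \frac{\sqrt{1}}{3} = \left(-240 - 240 \sqrt{6}\right) + \frac{1}{3} \cdot 1 = \left(-240 - 240 \sqrt{6}\right) + \frac{1}{3} = - \frac{719}{3} - 240 \sqrt{6}$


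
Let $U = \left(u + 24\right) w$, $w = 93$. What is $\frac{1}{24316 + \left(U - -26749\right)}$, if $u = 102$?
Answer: $\frac{1}{62783} \approx 1.5928 \cdot 10^{-5}$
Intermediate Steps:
$U = 11718$ ($U = \left(102 + 24\right) 93 = 126 \cdot 93 = 11718$)
$\frac{1}{24316 + \left(U - -26749\right)} = \frac{1}{24316 + \left(11718 - -26749\right)} = \frac{1}{24316 + \left(11718 + 26749\right)} = \frac{1}{24316 + 38467} = \frac{1}{62783}$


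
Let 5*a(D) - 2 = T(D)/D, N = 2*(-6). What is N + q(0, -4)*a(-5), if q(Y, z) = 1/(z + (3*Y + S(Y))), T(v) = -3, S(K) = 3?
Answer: -313/25 ≈ -12.520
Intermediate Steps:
N = -12
a(D) = ⅖ - 3/(5*D) (a(D) = ⅖ + (-3/D)/5 = ⅖ - 3/(5*D))
q(Y, z) = 1/(3 + z + 3*Y) (q(Y, z) = 1/(z + (3*Y + 3)) = 1/(z + (3 + 3*Y)) = 1/(3 + z + 3*Y))
N + q(0, -4)*a(-5) = -12 + ((⅕)*(-3 + 2*(-5))/(-5))/(3 - 4 + 3*0) = -12 + ((⅕)*(-⅕)*(-3 - 10))/(3 - 4 + 0) = -12 + ((⅕)*(-⅕)*(-13))/(-1) = -12 - 1*13/25 = -12 - 13/25 = -313/25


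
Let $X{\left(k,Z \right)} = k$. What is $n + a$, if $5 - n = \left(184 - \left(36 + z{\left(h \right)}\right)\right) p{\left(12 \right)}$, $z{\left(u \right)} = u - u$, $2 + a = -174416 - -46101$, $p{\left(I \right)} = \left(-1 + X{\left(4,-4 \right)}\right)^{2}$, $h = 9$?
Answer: $-129644$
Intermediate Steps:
$p{\left(I \right)} = 9$ ($p{\left(I \right)} = \left(-1 + 4\right)^{2} = 3^{2} = 9$)
$a = -128317$ ($a = -2 - 128315 = -128317$)
$z{\left(u \right)} = 0$
$n = -1327$ ($n = 5 - \left(184 - 36\right) 9 = 5 - 148 \cdot 9 = 5 - 1332 = -1327$)
$n + a = -1327 - 128317 = -129644$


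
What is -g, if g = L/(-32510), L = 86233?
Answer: 86233/32510 ≈ 2.6525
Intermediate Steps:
g = -86233/32510 (g = 86233/(-32510) = 86233*(-1/32510) = -86233/32510 ≈ -2.6525)
-g = -1*(-86233/32510) = 86233/32510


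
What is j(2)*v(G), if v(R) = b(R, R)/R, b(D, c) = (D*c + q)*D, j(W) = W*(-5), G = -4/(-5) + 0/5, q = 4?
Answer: -232/5 ≈ -46.400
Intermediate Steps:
G = 4/5 (G = -4*(-1/5) + 0*(1/5) = 4/5 + 0 = 4/5 ≈ 0.80000)
j(W) = -5*W
b(D, c) = D*(4 + D*c) (b(D, c) = (D*c + 4)*D = (4 + D*c)*D = D*(4 + D*c))
v(R) = 4 + R**2 (v(R) = (R*(4 + R*R))/R = (R*(4 + R**2))/R = 4 + R**2)
j(2)*v(G) = (-5*2)*(4 + (4/5)**2) = -10*(4 + 16/25) = -10*116/25 = -232/5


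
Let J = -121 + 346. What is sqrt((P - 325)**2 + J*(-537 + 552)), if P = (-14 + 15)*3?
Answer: sqrt(107059) ≈ 327.20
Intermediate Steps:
J = 225
P = 3 (P = 1*3 = 3)
sqrt((P - 325)**2 + J*(-537 + 552)) = sqrt((3 - 325)**2 + 225*(-537 + 552)) = sqrt((-322)**2 + 225*15) = sqrt(103684 + 3375) = sqrt(107059)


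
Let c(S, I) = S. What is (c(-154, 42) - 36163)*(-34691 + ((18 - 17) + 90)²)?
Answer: 959131970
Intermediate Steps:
(c(-154, 42) - 36163)*(-34691 + ((18 - 17) + 90)²) = (-154 - 36163)*(-34691 + ((18 - 17) + 90)²) = -36317*(-34691 + (1 + 90)²) = -36317*(-34691 + 91²) = -36317*(-34691 + 8281) = -36317*(-26410) = 959131970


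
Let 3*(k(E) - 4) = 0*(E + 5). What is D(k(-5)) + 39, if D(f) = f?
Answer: 43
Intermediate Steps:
k(E) = 4 (k(E) = 4 + (0*(E + 5))/3 = 4 + (0*(5 + E))/3 = 4 + (⅓)*0 = 4 + 0 = 4)
D(k(-5)) + 39 = 4 + 39 = 43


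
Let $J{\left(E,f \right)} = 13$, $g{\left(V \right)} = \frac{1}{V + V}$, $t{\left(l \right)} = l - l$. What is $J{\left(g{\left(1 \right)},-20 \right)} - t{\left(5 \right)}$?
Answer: $13$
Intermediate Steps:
$t{\left(l \right)} = 0$
$g{\left(V \right)} = \frac{1}{2 V}$
$J{\left(g{\left(1 \right)},-20 \right)} - t{\left(5 \right)} = 13 - 0 = 13 + 0 = 13$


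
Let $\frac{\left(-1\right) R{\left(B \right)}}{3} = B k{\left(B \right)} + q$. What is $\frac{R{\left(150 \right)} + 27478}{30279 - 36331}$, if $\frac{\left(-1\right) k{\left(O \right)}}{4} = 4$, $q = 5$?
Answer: $- \frac{2039}{356} \approx -5.7275$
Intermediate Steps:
$k{\left(O \right)} = -16$ ($k{\left(O \right)} = \left(-4\right) 4 = -16$)
$R{\left(B \right)} = -15 + 48 B$ ($R{\left(B \right)} = - 3 \left(B \left(-16\right) + 5\right) = - 3 \left(- 16 B + 5\right) = - 3 \left(5 - 16 B\right) = -15 + 48 B$)
$\frac{R{\left(150 \right)} + 27478}{30279 - 36331} = \frac{\left(-15 + 48 \cdot 150\right) + 27478}{30279 - 36331} = \frac{\left(-15 + 7200\right) + 27478}{-6052} = \left(7185 + 27478\right) \left(- \frac{1}{6052}\right) = 34663 \left(- \frac{1}{6052}\right) = - \frac{2039}{356}$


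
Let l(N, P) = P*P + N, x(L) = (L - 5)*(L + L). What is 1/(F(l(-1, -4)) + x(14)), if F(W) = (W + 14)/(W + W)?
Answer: 30/7589 ≈ 0.0039531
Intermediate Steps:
x(L) = 2*L*(-5 + L) (x(L) = (-5 + L)*(2*L) = 2*L*(-5 + L))
l(N, P) = N + P**2 (l(N, P) = P**2 + N = N + P**2)
F(W) = (14 + W)/(2*W) (F(W) = (14 + W)/((2*W)) = (14 + W)*(1/(2*W)) = (14 + W)/(2*W))
1/(F(l(-1, -4)) + x(14)) = 1/((14 + (-1 + (-4)**2))/(2*(-1 + (-4)**2)) + 2*14*(-5 + 14)) = 1/((14 + (-1 + 16))/(2*(-1 + 16)) + 2*14*9) = 1/((1/2)*(14 + 15)/15 + 252) = 1/((1/2)*(1/15)*29 + 252) = 1/(29/30 + 252) = 1/(7589/30) = 30/7589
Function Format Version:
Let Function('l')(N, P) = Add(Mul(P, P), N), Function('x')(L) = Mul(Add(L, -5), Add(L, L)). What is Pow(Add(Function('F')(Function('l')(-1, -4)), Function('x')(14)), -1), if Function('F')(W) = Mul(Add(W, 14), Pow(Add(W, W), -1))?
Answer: Rational(30, 7589) ≈ 0.0039531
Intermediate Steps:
Function('x')(L) = Mul(2, L, Add(-5, L)) (Function('x')(L) = Mul(Add(-5, L), Mul(2, L)) = Mul(2, L, Add(-5, L)))
Function('l')(N, P) = Add(N, Pow(P, 2)) (Function('l')(N, P) = Add(Pow(P, 2), N) = Add(N, Pow(P, 2)))
Function('F')(W) = Mul(Rational(1, 2), Pow(W, -1), Add(14, W)) (Function('F')(W) = Mul(Add(14, W), Pow(Mul(2, W), -1)) = Mul(Add(14, W), Mul(Rational(1, 2), Pow(W, -1))) = Mul(Rational(1, 2), Pow(W, -1), Add(14, W)))
Pow(Add(Function('F')(Function('l')(-1, -4)), Function('x')(14)), -1) = Pow(Add(Mul(Rational(1, 2), Pow(Add(-1, Pow(-4, 2)), -1), Add(14, Add(-1, Pow(-4, 2)))), Mul(2, 14, Add(-5, 14))), -1) = Pow(Add(Mul(Rational(1, 2), Pow(Add(-1, 16), -1), Add(14, Add(-1, 16))), Mul(2, 14, 9)), -1) = Pow(Add(Mul(Rational(1, 2), Pow(15, -1), Add(14, 15)), 252), -1) = Pow(Add(Mul(Rational(1, 2), Rational(1, 15), 29), 252), -1) = Pow(Add(Rational(29, 30), 252), -1) = Pow(Rational(7589, 30), -1) = Rational(30, 7589)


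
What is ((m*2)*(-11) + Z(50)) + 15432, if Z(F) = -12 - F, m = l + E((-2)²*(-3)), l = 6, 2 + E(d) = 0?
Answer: 15282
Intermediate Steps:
E(d) = -2 (E(d) = -2 + 0 = -2)
m = 4 (m = 6 - 2 = 4)
((m*2)*(-11) + Z(50)) + 15432 = ((4*2)*(-11) + (-12 - 1*50)) + 15432 = (8*(-11) + (-12 - 50)) + 15432 = (-88 - 62) + 15432 = -150 + 15432 = 15282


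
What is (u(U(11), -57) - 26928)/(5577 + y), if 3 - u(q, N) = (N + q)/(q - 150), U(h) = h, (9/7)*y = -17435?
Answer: 33683589/9987428 ≈ 3.3726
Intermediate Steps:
y = -122045/9 (y = (7/9)*(-17435) = -122045/9 ≈ -13561.)
u(q, N) = 3 - (N + q)/(-150 + q) (u(q, N) = 3 - (N + q)/(q - 150) = 3 - (N + q)/(-150 + q))
(u(U(11), -57) - 26928)/(5577 + y) = ((-450 - 1*(-57) + 2*11)/(-150 + 11) - 26928)/(5577 - 122045/9) = ((-450 + 57 + 22)/(-139) - 26928)/(-71852/9) = (-1/139*(-371) - 26928)*(-9/71852) = (371/139 - 26928)*(-9/71852) = -3742621/139*(-9/71852) = 33683589/9987428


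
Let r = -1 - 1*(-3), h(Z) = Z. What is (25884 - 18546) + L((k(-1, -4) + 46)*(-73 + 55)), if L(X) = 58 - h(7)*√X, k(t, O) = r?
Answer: 7396 - 84*I*√6 ≈ 7396.0 - 205.76*I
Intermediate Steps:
r = 2 (r = -1 + 3 = 2)
k(t, O) = 2
L(X) = 58 - 7*√X
(25884 - 18546) + L((k(-1, -4) + 46)*(-73 + 55)) = (25884 - 18546) + (58 - 7*√(-73 + 55)*√(2 + 46)) = 7338 + (58 - 7*12*I*√6) = 7338 + (58 - 84*I*√6) = 7396 - 84*I*√6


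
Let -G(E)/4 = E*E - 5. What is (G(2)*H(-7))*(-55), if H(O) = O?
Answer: 1540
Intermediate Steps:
G(E) = 20 - 4*E² (G(E) = -4*(E*E - 5) = -4*(E² - 5) = -4*(-5 + E²) = 20 - 4*E²)
(G(2)*H(-7))*(-55) = ((20 - 4*2²)*(-7))*(-55) = ((20 - 4*4)*(-7))*(-55) = ((20 - 16)*(-7))*(-55) = (4*(-7))*(-55) = -28*(-55) = 1540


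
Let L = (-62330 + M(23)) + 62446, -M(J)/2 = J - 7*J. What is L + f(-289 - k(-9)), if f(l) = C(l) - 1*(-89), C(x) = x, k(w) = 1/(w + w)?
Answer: 3457/18 ≈ 192.06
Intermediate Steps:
k(w) = 1/(2*w)
f(l) = 89 + l (f(l) = l - 1*(-89) = l + 89 = 89 + l)
M(J) = 12*J (M(J) = -2*(J - 7*J) = -(-12)*J = 12*J)
L = 392 (L = (-62330 + 12*23) + 62446 = (-62330 + 276) + 62446 = -62054 + 62446 = 392)
L + f(-289 - k(-9)) = 392 + (89 + (-289 - 1/(2*(-9)))) = 392 + (89 + (-289 - (-1)/(2*9))) = 392 + (89 + (-289 - 1*(-1/18))) = 392 + (89 + (-289 + 1/18)) = 392 + (89 - 5201/18) = 392 - 3599/18 = 3457/18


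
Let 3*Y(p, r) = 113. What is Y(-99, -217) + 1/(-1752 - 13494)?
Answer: 574265/15246 ≈ 37.667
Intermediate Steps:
Y(p, r) = 113/3 (Y(p, r) = (⅓)*113 = 113/3)
Y(-99, -217) + 1/(-1752 - 13494) = 113/3 + 1/(-1752 - 13494) = 113/3 + 1/(-15246) = 113/3 - 1/15246 = 574265/15246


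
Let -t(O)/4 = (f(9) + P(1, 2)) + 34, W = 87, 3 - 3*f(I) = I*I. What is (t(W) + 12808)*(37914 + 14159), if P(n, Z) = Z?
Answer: 664868064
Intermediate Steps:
f(I) = 1 - I²/3 (f(I) = 1 - I*I/3 = 1 - I²/3)
t(O) = -40 (t(O) = -4*(((1 - ⅓*9²) + 2) + 34) = -4*(((1 - ⅓*81) + 2) + 34) = -4*(((1 - 27) + 2) + 34) = -4*((-26 + 2) + 34) = -4*(-24 + 34) = -4*10 = -40)
(t(W) + 12808)*(37914 + 14159) = (-40 + 12808)*(37914 + 14159) = 12768*52073 = 664868064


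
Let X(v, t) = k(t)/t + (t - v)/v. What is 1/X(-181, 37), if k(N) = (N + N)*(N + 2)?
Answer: 181/13900 ≈ 0.013022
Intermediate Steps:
k(N) = 2*N*(2 + N) (k(N) = (2*N)*(2 + N) = 2*N*(2 + N))
X(v, t) = 4 + 2*t + (t - v)/v (X(v, t) = (2*t*(2 + t))/t + (t - v)/v = (4 + 2*t) + (t - v)/v = 4 + 2*t + (t - v)/v)
1/X(-181, 37) = 1/(3 + 2*37 + 37/(-181)) = 1/(3 + 74 + 37*(-1/181)) = 1/(3 + 74 - 37/181) = 1/(13900/181) = 181/13900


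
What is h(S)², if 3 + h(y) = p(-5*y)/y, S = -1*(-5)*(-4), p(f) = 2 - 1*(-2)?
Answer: 256/25 ≈ 10.240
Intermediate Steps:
p(f) = 4 (p(f) = 2 + 2 = 4)
S = -20 (S = 5*(-4) = -20)
h(y) = -3 + 4/y
h(S)² = (-3 + 4/(-20))² = (-3 + 4*(-1/20))² = (-3 - ⅕)² = (-16/5)² = 256/25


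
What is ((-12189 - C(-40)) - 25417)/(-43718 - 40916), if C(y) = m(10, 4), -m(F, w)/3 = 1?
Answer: 37603/84634 ≈ 0.44430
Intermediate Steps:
m(F, w) = -3 (m(F, w) = -3*1 = -3)
C(y) = -3
((-12189 - C(-40)) - 25417)/(-43718 - 40916) = ((-12189 - 1*(-3)) - 25417)/(-43718 - 40916) = ((-12189 + 3) - 25417)/(-84634) = (-12186 - 25417)*(-1/84634) = -37603*(-1/84634) = 37603/84634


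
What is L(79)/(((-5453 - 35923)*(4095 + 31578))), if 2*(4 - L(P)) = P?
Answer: 71/2952012096 ≈ 2.4051e-8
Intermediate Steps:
L(P) = 4 - P/2
L(79)/(((-5453 - 35923)*(4095 + 31578))) = (4 - ½*79)/(((-5453 - 35923)*(4095 + 31578))) = (4 - 79/2)/((-41376*35673)) = -71/2/(-1476006048) = -71/2*(-1/1476006048) = 71/2952012096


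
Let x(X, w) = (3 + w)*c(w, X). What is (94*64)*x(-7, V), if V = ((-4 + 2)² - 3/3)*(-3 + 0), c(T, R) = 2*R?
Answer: 505344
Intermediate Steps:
V = -9 (V = ((-2)² - 3*⅓)*(-3) = (4 - 1)*(-3) = 3*(-3) = -9)
x(X, w) = 2*X*(3 + w) (x(X, w) = (3 + w)*(2*X) = 2*X*(3 + w))
(94*64)*x(-7, V) = (94*64)*(2*(-7)*(3 - 9)) = 6016*(2*(-7)*(-6)) = 6016*84 = 505344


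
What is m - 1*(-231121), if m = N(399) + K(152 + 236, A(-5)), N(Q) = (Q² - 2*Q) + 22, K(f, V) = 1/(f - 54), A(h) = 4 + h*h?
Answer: 130108365/334 ≈ 3.8955e+5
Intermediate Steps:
A(h) = 4 + h²
K(f, V) = 1/(-54 + f)
N(Q) = 22 + Q² - 2*Q
m = 52913951/334 (m = (22 + 399² - 2*399) + 1/(-54 + (152 + 236)) = (22 + 159201 - 798) + 1/(-54 + 388) = 158425 + 1/334 = 52913951/334 ≈ 1.5843e+5)
m - 1*(-231121) = 52913951/334 - 1*(-231121) = 52913951/334 + 231121 = 130108365/334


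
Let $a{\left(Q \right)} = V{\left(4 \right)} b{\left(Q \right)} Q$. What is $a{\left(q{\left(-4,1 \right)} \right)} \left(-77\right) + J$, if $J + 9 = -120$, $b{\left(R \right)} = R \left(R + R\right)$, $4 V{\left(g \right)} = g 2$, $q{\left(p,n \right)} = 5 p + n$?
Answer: $2112443$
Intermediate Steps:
$q{\left(p,n \right)} = n + 5 p$
$V{\left(g \right)} = \frac{g}{2}$ ($V{\left(g \right)} = \frac{g 2}{4} = \frac{2 g}{4} = \frac{g}{2}$)
$b{\left(R \right)} = 2 R^{2}$ ($b{\left(R \right)} = R 2 R = 2 R^{2}$)
$J = -129$ ($J = -9 - 120 = -129$)
$a{\left(Q \right)} = 4 Q^{3}$ ($a{\left(Q \right)} = \frac{1}{2} \cdot 4 \cdot 2 Q^{2} Q = 2 \cdot 2 Q^{2} Q = 4 Q^{2} Q = 4 Q^{3}$)
$a{\left(q{\left(-4,1 \right)} \right)} \left(-77\right) + J = 4 \left(1 + 5 \left(-4\right)\right)^{3} \left(-77\right) - 129 = 4 \left(1 - 20\right)^{3} \left(-77\right) - 129 = 4 \left(-19\right)^{3} \left(-77\right) - 129 = 4 \left(-6859\right) \left(-77\right) - 129 = \left(-27436\right) \left(-77\right) - 129 = 2112572 - 129 = 2112443$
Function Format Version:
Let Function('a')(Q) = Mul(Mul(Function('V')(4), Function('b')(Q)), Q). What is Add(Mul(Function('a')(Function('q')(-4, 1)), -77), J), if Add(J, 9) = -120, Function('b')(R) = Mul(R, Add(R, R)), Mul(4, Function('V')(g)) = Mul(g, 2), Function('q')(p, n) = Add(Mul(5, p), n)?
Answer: 2112443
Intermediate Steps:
Function('q')(p, n) = Add(n, Mul(5, p))
Function('V')(g) = Mul(Rational(1, 2), g) (Function('V')(g) = Mul(Rational(1, 4), Mul(g, 2)) = Mul(Rational(1, 4), Mul(2, g)) = Mul(Rational(1, 2), g))
Function('b')(R) = Mul(2, Pow(R, 2)) (Function('b')(R) = Mul(R, Mul(2, R)) = Mul(2, Pow(R, 2)))
J = -129 (J = Add(-9, -120) = -129)
Function('a')(Q) = Mul(4, Pow(Q, 3)) (Function('a')(Q) = Mul(Mul(Mul(Rational(1, 2), 4), Mul(2, Pow(Q, 2))), Q) = Mul(Mul(2, Mul(2, Pow(Q, 2))), Q) = Mul(Mul(4, Pow(Q, 2)), Q) = Mul(4, Pow(Q, 3)))
Add(Mul(Function('a')(Function('q')(-4, 1)), -77), J) = Add(Mul(Mul(4, Pow(Add(1, Mul(5, -4)), 3)), -77), -129) = Add(Mul(Mul(4, Pow(Add(1, -20), 3)), -77), -129) = Add(Mul(Mul(4, Pow(-19, 3)), -77), -129) = Add(Mul(Mul(4, -6859), -77), -129) = Add(Mul(-27436, -77), -129) = Add(2112572, -129) = 2112443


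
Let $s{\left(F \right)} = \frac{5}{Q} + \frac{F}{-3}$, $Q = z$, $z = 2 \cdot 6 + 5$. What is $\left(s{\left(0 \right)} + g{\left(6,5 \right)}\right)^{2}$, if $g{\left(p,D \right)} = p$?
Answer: $\frac{11449}{289} \approx 39.616$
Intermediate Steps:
$z = 17$ ($z = 12 + 5 = 17$)
$Q = 17$
$s{\left(F \right)} = \frac{5}{17} - \frac{F}{3}$ ($s{\left(F \right)} = \frac{5}{17} + \frac{F}{-3} = 5 \cdot \frac{1}{17} + F \left(- \frac{1}{3}\right) = \frac{5}{17} - \frac{F}{3}$)
$\left(s{\left(0 \right)} + g{\left(6,5 \right)}\right)^{2} = \left(\left(\frac{5}{17} - 0\right) + 6\right)^{2} = \left(\left(\frac{5}{17} + 0\right) + 6\right)^{2} = \left(\frac{5}{17} + 6\right)^{2} = \left(\frac{107}{17}\right)^{2} = \frac{11449}{289}$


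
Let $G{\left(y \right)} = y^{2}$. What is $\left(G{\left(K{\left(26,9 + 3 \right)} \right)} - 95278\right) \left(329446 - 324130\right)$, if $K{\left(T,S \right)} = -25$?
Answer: $-503175348$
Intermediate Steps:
$\left(G{\left(K{\left(26,9 + 3 \right)} \right)} - 95278\right) \left(329446 - 324130\right) = \left(\left(-25\right)^{2} - 95278\right) \left(329446 - 324130\right) = \left(625 - 95278\right) 5316 = \left(-94653\right) 5316 = -503175348$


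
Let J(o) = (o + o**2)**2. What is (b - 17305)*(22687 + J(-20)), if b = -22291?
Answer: -6615976852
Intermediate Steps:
(b - 17305)*(22687 + J(-20)) = (-22291 - 17305)*(22687 + (-20)**2*(1 - 20)**2) = -39596*(22687 + 400*(-19)**2) = -39596*(22687 + 400*361) = -39596*(22687 + 144400) = -39596*167087 = -6615976852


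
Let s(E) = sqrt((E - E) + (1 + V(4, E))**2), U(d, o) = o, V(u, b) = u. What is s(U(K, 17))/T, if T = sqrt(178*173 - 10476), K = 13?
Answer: 5*sqrt(20318)/20318 ≈ 0.035078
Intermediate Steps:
s(E) = 5 (s(E) = sqrt((E - E) + (1 + 4)**2) = sqrt(0 + 5**2) = sqrt(0 + 25) = sqrt(25) = 5)
T = sqrt(20318) (T = sqrt(30794 - 10476) = sqrt(20318) ≈ 142.54)
s(U(K, 17))/T = 5/(sqrt(20318)) = 5*(sqrt(20318)/20318) = 5*sqrt(20318)/20318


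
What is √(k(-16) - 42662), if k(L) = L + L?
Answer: I*√42694 ≈ 206.63*I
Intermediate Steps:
k(L) = 2*L
√(k(-16) - 42662) = √(2*(-16) - 42662) = √(-32 - 42662) = √(-42694) = I*√42694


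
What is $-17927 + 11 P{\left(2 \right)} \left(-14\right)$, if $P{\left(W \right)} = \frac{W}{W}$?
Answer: $-18081$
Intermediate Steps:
$P{\left(W \right)} = 1$
$-17927 + 11 P{\left(2 \right)} \left(-14\right) = -17927 + 11 \cdot 1 \left(-14\right) = -17927 + 11 \left(-14\right) = -17927 - 154 = -18081$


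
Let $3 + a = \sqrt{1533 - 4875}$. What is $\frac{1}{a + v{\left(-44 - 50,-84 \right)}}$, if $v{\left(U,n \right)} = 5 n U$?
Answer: $\frac{13159}{519478957} - \frac{i \sqrt{3342}}{1558436871} \approx 2.5331 \cdot 10^{-5} - 3.7095 \cdot 10^{-8} i$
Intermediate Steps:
$a = -3 + i \sqrt{3342}$ ($a = -3 + \sqrt{1533 - 4875} = -3 + \sqrt{-3342} = -3 + i \sqrt{3342} \approx -3.0 + 57.81 i$)
$v{\left(U,n \right)} = 5 U n$
$\frac{1}{a + v{\left(-44 - 50,-84 \right)}} = \frac{1}{\left(-3 + i \sqrt{3342}\right) + 5 \left(-44 - 50\right) \left(-84\right)} = \frac{1}{\left(-3 + i \sqrt{3342}\right) + 5 \left(-94\right) \left(-84\right)} = \frac{1}{\left(-3 + i \sqrt{3342}\right) + 39480} = \frac{1}{39477 + i \sqrt{3342}}$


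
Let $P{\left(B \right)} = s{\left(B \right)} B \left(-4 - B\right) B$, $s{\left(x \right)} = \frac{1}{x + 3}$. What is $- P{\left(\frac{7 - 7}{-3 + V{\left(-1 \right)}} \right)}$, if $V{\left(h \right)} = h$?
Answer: $0$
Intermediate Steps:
$s{\left(x \right)} = \frac{1}{3 + x}$
$P{\left(B \right)} = \frac{B^{2} \left(-4 - B\right)}{3 + B}$ ($P{\left(B \right)} = \frac{B \left(-4 - B\right) B}{3 + B} = \frac{B^{2} \left(-4 - B\right)}{3 + B}$)
$- P{\left(\frac{7 - 7}{-3 + V{\left(-1 \right)}} \right)} = - \frac{\left(\frac{7 - 7}{-3 - 1}\right)^{2} \left(-4 - \frac{7 - 7}{-3 - 1}\right)}{3 + \frac{7 - 7}{-3 - 1}} = - \frac{\left(\frac{0}{-4}\right)^{2} \left(-4 - \frac{0}{-4}\right)}{3 + \frac{0}{-4}} = - \frac{\left(0 \left(- \frac{1}{4}\right)\right)^{2} \left(-4 - 0 \left(- \frac{1}{4}\right)\right)}{3 + 0 \left(- \frac{1}{4}\right)} = - \frac{0^{2} \left(-4 - 0\right)}{3 + 0} = - \frac{0 \left(-4 + 0\right)}{3} = - \frac{0 \left(-4\right)}{3} = \left(-1\right) 0 = 0$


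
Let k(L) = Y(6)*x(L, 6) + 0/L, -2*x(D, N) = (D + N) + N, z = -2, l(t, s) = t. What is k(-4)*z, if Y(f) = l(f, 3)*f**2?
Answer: 1728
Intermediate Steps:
x(D, N) = -N - D/2 (x(D, N) = -((D + N) + N)/2 = -(D + 2*N)/2 = -N - D/2)
Y(f) = f**3 (Y(f) = f*f**2 = f**3)
k(L) = -1296 - 108*L (k(L) = 6**3*(-1*6 - L/2) + 0/L = 216*(-6 - L/2) + 0 = (-1296 - 108*L) + 0 = -1296 - 108*L)
k(-4)*z = (-1296 - 108*(-4))*(-2) = (-1296 + 432)*(-2) = -864*(-2) = 1728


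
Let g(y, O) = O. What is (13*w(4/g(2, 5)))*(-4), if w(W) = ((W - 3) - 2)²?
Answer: -22932/25 ≈ -917.28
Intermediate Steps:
w(W) = (-5 + W)² (w(W) = ((-3 + W) - 2)² = (-5 + W)²)
(13*w(4/g(2, 5)))*(-4) = (13*(-5 + 4/5)²)*(-4) = (13*(-5 + 4*(⅕))²)*(-4) = (13*(-5 + ⅘)²)*(-4) = (13*(-21/5)²)*(-4) = (13*(441/25))*(-4) = (5733/25)*(-4) = -22932/25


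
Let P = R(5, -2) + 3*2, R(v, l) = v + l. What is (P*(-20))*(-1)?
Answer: 180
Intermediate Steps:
R(v, l) = l + v
P = 9 (P = (-2 + 5) + 3*2 = 3 + 6 = 9)
(P*(-20))*(-1) = (9*(-20))*(-1) = -180*(-1) = 180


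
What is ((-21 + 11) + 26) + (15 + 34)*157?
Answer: 7709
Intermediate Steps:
((-21 + 11) + 26) + (15 + 34)*157 = (-10 + 26) + 49*157 = 16 + 7693 = 7709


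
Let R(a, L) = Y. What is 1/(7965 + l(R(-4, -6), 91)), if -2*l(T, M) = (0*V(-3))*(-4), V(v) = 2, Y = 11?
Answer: 1/7965 ≈ 0.00012555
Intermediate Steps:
R(a, L) = 11
l(T, M) = 0 (l(T, M) = -0*2*(-4)/2 = -0*(-4) = -½*0 = 0)
1/(7965 + l(R(-4, -6), 91)) = 1/(7965 + 0) = 1/7965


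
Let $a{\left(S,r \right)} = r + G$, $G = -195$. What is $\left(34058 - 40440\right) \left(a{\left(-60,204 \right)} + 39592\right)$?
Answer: $-252733582$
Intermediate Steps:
$a{\left(S,r \right)} = -195 + r$ ($a{\left(S,r \right)} = r - 195 = -195 + r$)
$\left(34058 - 40440\right) \left(a{\left(-60,204 \right)} + 39592\right) = \left(34058 - 40440\right) \left(\left(-195 + 204\right) + 39592\right) = - 6382 \left(9 + 39592\right) = \left(-6382\right) 39601 = -252733582$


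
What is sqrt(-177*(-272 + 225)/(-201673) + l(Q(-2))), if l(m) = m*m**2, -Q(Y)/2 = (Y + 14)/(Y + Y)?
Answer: sqrt(8783474050977)/201673 ≈ 14.696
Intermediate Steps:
Q(Y) = -(14 + Y)/Y (Q(Y) = -2*(Y + 14)/(Y + Y) = -2*(14 + Y)/(2*Y) = -2*(14 + Y)*1/(2*Y) = -(14 + Y)/Y)
l(m) = m**3
sqrt(-177*(-272 + 225)/(-201673) + l(Q(-2))) = sqrt(-177*(-272 + 225)/(-201673) + ((-14 - 1*(-2))/(-2))**3) = sqrt(-177*(-47)*(-1/201673) + (-(-14 + 2)/2)**3) = sqrt(8319*(-1/201673) + (-1/2*(-12))**3) = sqrt(-8319/201673 + 6**3) = sqrt(-8319/201673 + 216) = sqrt(43553049/201673) = sqrt(8783474050977)/201673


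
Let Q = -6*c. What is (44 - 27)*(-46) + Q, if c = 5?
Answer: -812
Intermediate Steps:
Q = -30 (Q = -6*5 = -30)
(44 - 27)*(-46) + Q = (44 - 27)*(-46) - 30 = 17*(-46) - 30 = -782 - 30 = -812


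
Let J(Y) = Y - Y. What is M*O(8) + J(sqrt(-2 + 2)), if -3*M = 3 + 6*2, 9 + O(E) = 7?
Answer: 10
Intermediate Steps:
O(E) = -2 (O(E) = -9 + 7 = -2)
M = -5 (M = -(3 + 6*2)/3 = -(3 + 12)/3 = -1/3*15 = -5)
J(Y) = 0
M*O(8) + J(sqrt(-2 + 2)) = -5*(-2) + 0 = 10 + 0 = 10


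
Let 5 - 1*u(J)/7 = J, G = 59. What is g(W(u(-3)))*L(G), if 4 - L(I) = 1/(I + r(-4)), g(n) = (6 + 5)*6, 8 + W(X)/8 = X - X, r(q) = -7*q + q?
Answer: 21846/83 ≈ 263.20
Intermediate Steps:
r(q) = -6*q
u(J) = 35 - 7*J
W(X) = -64 (W(X) = -64 + 8*(X - X) = -64 + 8*0 = -64 + 0 = -64)
g(n) = 66 (g(n) = 11*6 = 66)
L(I) = 4 - 1/(24 + I) (L(I) = 4 - 1/(I - 6*(-4)) = 4 - 1/(I + 24) = 4 - 1/(24 + I))
g(W(u(-3)))*L(G) = 66*((95 + 4*59)/(24 + 59)) = 66*((95 + 236)/83) = 66*((1/83)*331) = 66*(331/83) = 21846/83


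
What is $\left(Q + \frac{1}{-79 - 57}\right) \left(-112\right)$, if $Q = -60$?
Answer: $\frac{114254}{17} \approx 6720.8$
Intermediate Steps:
$\left(Q + \frac{1}{-79 - 57}\right) \left(-112\right) = \left(-60 + \frac{1}{-79 - 57}\right) \left(-112\right) = \left(-60 + \frac{1}{-136}\right) \left(-112\right) = \left(-60 - \frac{1}{136}\right) \left(-112\right) = \left(- \frac{8161}{136}\right) \left(-112\right) = \frac{114254}{17}$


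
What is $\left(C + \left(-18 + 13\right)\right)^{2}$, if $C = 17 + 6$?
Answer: $324$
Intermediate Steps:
$C = 23$
$\left(C + \left(-18 + 13\right)\right)^{2} = \left(23 + \left(-18 + 13\right)\right)^{2} = \left(23 - 5\right)^{2} = 18^{2} = 324$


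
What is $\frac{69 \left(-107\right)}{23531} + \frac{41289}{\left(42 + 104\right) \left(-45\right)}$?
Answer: $- \frac{340025923}{51532890} \approx -6.5982$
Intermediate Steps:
$\frac{69 \left(-107\right)}{23531} + \frac{41289}{\left(42 + 104\right) \left(-45\right)} = \left(-7383\right) \frac{1}{23531} + \frac{41289}{146 \left(-45\right)} = - \frac{7383}{23531} + \frac{41289}{-6570} = - \frac{7383}{23531} + 41289 \left(- \frac{1}{6570}\right) = - \frac{7383}{23531} - \frac{13763}{2190} = - \frac{340025923}{51532890}$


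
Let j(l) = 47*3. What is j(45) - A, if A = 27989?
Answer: -27848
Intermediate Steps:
j(l) = 141
j(45) - A = 141 - 1*27989 = 141 - 27989 = -27848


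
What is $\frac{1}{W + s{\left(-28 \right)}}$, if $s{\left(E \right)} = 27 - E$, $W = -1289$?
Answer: $- \frac{1}{1234} \approx -0.00081037$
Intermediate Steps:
$\frac{1}{W + s{\left(-28 \right)}} = \frac{1}{-1289 + \left(27 - -28\right)} = \frac{1}{-1289 + \left(27 + 28\right)} = \frac{1}{-1289 + 55} = \frac{1}{-1234} = - \frac{1}{1234}$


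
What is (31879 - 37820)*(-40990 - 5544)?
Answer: 276458494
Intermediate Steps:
(31879 - 37820)*(-40990 - 5544) = -5941*(-46534) = 276458494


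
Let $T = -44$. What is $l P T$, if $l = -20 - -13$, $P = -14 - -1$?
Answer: $-4004$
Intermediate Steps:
$P = -13$ ($P = -14 + 1 = -13$)
$l = -7$ ($l = -20 + 13 = -7$)
$l P T = \left(-7\right) \left(-13\right) \left(-44\right) = 91 \left(-44\right) = -4004$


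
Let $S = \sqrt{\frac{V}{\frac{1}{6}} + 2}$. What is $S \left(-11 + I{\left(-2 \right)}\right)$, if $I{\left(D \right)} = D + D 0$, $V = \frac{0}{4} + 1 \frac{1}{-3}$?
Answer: $0$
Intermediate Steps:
$V = - \frac{1}{3}$ ($V = 0 \cdot \frac{1}{4} + 1 \left(- \frac{1}{3}\right) = 0 - \frac{1}{3} = - \frac{1}{3} \approx -0.33333$)
$I{\left(D \right)} = D$ ($I{\left(D \right)} = D + 0 = D$)
$S = 0$ ($S = \sqrt{- \frac{1}{3 \cdot \frac{1}{6}} + 2} = \sqrt{- \frac{\frac{1}{\frac{1}{6}}}{3} + 2} = \sqrt{\left(- \frac{1}{3}\right) 6 + 2} = \sqrt{-2 + 2} = \sqrt{0} = 0$)
$S \left(-11 + I{\left(-2 \right)}\right) = 0 \left(-11 - 2\right) = 0 \left(-13\right) = 0$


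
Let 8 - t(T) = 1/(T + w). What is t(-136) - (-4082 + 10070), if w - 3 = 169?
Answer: -215281/36 ≈ -5980.0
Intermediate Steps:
w = 172 (w = 3 + 169 = 172)
t(T) = 8 - 1/(172 + T) (t(T) = 8 - 1/(T + 172) = 8 - 1/(172 + T))
t(-136) - (-4082 + 10070) = (1375 + 8*(-136))/(172 - 136) - (-4082 + 10070) = (1375 - 1088)/36 - 1*5988 = (1/36)*287 - 5988 = 287/36 - 5988 = -215281/36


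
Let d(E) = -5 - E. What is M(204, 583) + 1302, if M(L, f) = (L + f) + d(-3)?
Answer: 2087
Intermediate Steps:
M(L, f) = -2 + L + f (M(L, f) = (L + f) + (-5 - 1*(-3)) = (L + f) + (-5 + 3) = (L + f) - 2 = -2 + L + f)
M(204, 583) + 1302 = (-2 + 204 + 583) + 1302 = 785 + 1302 = 2087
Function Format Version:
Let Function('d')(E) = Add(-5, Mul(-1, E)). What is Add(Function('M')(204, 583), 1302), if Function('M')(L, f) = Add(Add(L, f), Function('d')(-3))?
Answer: 2087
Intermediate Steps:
Function('M')(L, f) = Add(-2, L, f) (Function('M')(L, f) = Add(Add(L, f), Add(-5, Mul(-1, -3))) = Add(Add(L, f), Add(-5, 3)) = Add(Add(L, f), -2) = Add(-2, L, f))
Add(Function('M')(204, 583), 1302) = Add(Add(-2, 204, 583), 1302) = Add(785, 1302) = 2087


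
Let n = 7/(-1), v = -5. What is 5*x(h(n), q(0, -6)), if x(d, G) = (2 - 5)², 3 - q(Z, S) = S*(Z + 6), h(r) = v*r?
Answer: 45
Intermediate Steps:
n = -7 (n = 7*(-1) = -7)
h(r) = -5*r
q(Z, S) = 3 - S*(6 + Z) (q(Z, S) = 3 - S*(Z + 6) = 3 - S*(6 + Z))
x(d, G) = 9 (x(d, G) = (-3)² = 9)
5*x(h(n), q(0, -6)) = 5*9 = 45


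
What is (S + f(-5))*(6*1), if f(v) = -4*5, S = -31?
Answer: -306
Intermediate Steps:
f(v) = -20
(S + f(-5))*(6*1) = (-31 - 20)*(6*1) = -51*6 = -306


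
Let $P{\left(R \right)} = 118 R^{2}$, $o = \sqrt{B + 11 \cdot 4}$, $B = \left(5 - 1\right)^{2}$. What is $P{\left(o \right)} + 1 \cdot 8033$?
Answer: $15113$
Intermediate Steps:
$B = 16$ ($B = 4^{2} = 16$)
$o = 2 \sqrt{15}$ ($o = \sqrt{16 + 11 \cdot 4} = \sqrt{16 + 44} = \sqrt{60} = 2 \sqrt{15} \approx 7.746$)
$P{\left(o \right)} + 1 \cdot 8033 = 118 \left(2 \sqrt{15}\right)^{2} + 1 \cdot 8033 = 118 \cdot 60 + 8033 = 7080 + 8033 = 15113$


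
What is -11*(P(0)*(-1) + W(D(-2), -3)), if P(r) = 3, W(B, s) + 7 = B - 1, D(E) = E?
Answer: 143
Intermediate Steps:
W(B, s) = -8 + B (W(B, s) = -7 + (B - 1) = -7 + (-1 + B) = -8 + B)
-11*(P(0)*(-1) + W(D(-2), -3)) = -11*(3*(-1) + (-8 - 2)) = -11*(-3 - 10) = -11*(-13) = 143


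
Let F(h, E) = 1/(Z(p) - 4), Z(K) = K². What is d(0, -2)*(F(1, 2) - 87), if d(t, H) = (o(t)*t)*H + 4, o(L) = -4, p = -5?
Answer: -7304/21 ≈ -347.81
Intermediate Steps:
d(t, H) = 4 - 4*H*t (d(t, H) = (-4*t)*H + 4 = -4*H*t + 4 = 4 - 4*H*t)
F(h, E) = 1/21 (F(h, E) = 1/((-5)² - 4) = 1/(25 - 4) = 1/21)
d(0, -2)*(F(1, 2) - 87) = (4 - 4*(-2)*0)*(1/21 - 87) = (4 + 0)*(-1826/21) = 4*(-1826/21) = -7304/21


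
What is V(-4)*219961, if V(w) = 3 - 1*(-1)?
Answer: 879844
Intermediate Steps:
V(w) = 4 (V(w) = 3 + 1 = 4)
V(-4)*219961 = 4*219961 = 879844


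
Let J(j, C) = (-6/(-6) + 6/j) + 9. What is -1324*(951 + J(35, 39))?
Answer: -44540684/35 ≈ -1.2726e+6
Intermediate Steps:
J(j, C) = 10 + 6/j (J(j, C) = (-6*(-⅙) + 6/j) + 9 = (1 + 6/j) + 9 = 10 + 6/j)
-1324*(951 + J(35, 39)) = -1324*(951 + (10 + 6/35)) = -1324*(951 + 356/35) = -1324*33641/35 = -44540684/35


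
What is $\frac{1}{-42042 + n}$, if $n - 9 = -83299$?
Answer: $- \frac{1}{125332} \approx -7.9788 \cdot 10^{-6}$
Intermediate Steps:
$n = -83290$ ($n = 9 - 83299 = -83290$)
$\frac{1}{-42042 + n} = \frac{1}{-42042 - 83290} = \frac{1}{-125332} = - \frac{1}{125332}$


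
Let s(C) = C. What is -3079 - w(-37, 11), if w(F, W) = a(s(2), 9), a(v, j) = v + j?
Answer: -3090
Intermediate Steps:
a(v, j) = j + v
w(F, W) = 11 (w(F, W) = 9 + 2 = 11)
-3079 - w(-37, 11) = -3079 - 1*11 = -3079 - 11 = -3090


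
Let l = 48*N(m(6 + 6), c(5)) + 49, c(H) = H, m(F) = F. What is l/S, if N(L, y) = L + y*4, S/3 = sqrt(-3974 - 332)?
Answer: -1585*I*sqrt(4306)/12918 ≈ -8.0514*I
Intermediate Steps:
S = 3*I*sqrt(4306) (S = 3*sqrt(-3974 - 332) = 3*sqrt(-4306) = 3*(I*sqrt(4306)) = 3*I*sqrt(4306) ≈ 196.86*I)
N(L, y) = L + 4*y
l = 1585 (l = 48*((6 + 6) + 4*5) + 49 = 48*(12 + 20) + 49 = 48*32 + 49 = 1536 + 49 = 1585)
l/S = 1585/((3*I*sqrt(4306))) = 1585*(-I*sqrt(4306)/12918) = -1585*I*sqrt(4306)/12918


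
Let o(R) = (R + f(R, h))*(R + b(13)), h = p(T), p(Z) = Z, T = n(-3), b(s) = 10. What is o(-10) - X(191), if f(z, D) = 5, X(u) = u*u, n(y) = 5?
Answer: -36481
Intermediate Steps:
X(u) = u**2
T = 5
h = 5
o(R) = (5 + R)*(10 + R) (o(R) = (R + 5)*(R + 10) = (5 + R)*(10 + R))
o(-10) - X(191) = (50 + (-10)**2 + 15*(-10)) - 1*191**2 = (50 + 100 - 150) - 1*36481 = 0 - 36481 = -36481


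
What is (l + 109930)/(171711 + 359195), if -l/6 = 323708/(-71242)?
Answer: 1958393827/9455701313 ≈ 0.20711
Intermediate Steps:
l = 971124/35621 (l = -1942248/(-71242) = -1942248*(-1)/71242 = -6*(-161854/35621) = 971124/35621 ≈ 27.263)
(l + 109930)/(171711 + 359195) = (971124/35621 + 109930)/(171711 + 359195) = (3916787654/35621)/530906 = (3916787654/35621)*(1/530906) = 1958393827/9455701313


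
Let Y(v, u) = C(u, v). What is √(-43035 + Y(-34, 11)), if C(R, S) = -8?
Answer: I*√43043 ≈ 207.47*I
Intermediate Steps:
Y(v, u) = -8
√(-43035 + Y(-34, 11)) = √(-43035 - 8) = √(-43043) = I*√43043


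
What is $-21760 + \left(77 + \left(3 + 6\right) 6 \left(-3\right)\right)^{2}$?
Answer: $-14535$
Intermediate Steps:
$-21760 + \left(77 + \left(3 + 6\right) 6 \left(-3\right)\right)^{2} = -21760 + \left(77 + 9 \cdot 6 \left(-3\right)\right)^{2} = -21760 + \left(77 + 54 \left(-3\right)\right)^{2} = -21760 + \left(77 - 162\right)^{2} = -21760 + \left(-85\right)^{2} = -21760 + 7225 = -14535$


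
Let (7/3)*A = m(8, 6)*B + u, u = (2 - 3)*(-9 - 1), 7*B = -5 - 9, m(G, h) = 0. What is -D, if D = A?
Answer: -30/7 ≈ -4.2857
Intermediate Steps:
B = -2 (B = (-5 - 9)/7 = (1/7)*(-14) = -2)
u = 10 (u = -1*(-10) = 10)
A = 30/7 (A = 3*(0*(-2) + 10)/7 = 3*(0 + 10)/7 = (3/7)*10 = 30/7 ≈ 4.2857)
D = 30/7 ≈ 4.2857
-D = -1*30/7 = -30/7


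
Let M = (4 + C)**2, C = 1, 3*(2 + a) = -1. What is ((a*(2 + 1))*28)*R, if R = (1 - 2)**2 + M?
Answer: -5096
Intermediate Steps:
a = -7/3 (a = -2 + (1/3)*(-1) = -2 - 1/3 = -7/3 ≈ -2.3333)
M = 25 (M = (4 + 1)**2 = 5**2 = 25)
R = 26 (R = (1 - 2)**2 + 25 = (-1)**2 + 25 = 1 + 25 = 26)
((a*(2 + 1))*28)*R = (-7*(2 + 1)/3*28)*26 = (-7/3*3*28)*26 = -7*28*26 = -196*26 = -5096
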